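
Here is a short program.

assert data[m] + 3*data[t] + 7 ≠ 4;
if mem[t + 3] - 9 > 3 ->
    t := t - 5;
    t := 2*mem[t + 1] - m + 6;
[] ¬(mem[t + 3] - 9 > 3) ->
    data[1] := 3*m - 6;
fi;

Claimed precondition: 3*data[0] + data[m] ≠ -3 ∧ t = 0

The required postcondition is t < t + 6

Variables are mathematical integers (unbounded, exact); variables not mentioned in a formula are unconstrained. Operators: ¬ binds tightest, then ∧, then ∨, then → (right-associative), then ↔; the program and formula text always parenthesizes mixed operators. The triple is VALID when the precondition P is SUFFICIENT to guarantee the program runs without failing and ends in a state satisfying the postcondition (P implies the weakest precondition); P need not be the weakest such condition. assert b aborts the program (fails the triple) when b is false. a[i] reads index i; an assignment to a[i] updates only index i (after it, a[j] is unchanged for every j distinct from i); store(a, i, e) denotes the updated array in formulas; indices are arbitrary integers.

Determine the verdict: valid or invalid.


Working backward. After the program, the postcondition t < t + 6 must hold; in canonical form it is true.
Then branch requires true; else branch requires true.
Before the if: true
Before assert data[m] + 3*data[t] + 7 ≠ 4: data[m] + 3*data[t] ≠ -3
The weakest precondition is data[m] + 3*data[t] ≠ -3.
Check whether 3*data[0] + data[m] ≠ -3 ∧ t = 0 implies it.
Every state satisfying the precondition satisfies the weakest precondition: the implication holds.
Answer: valid


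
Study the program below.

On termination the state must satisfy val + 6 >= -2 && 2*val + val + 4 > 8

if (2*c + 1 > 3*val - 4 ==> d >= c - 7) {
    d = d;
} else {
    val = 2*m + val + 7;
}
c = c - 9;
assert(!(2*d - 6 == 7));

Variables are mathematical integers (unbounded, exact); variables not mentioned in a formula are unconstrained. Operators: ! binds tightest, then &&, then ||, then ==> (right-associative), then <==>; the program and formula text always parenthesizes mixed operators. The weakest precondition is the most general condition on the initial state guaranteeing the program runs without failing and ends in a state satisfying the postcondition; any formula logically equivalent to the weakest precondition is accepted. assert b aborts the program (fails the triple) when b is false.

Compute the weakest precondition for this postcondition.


Working backward. After the program, the postcondition val + 6 >= -2 && 2*val + val + 4 > 8 must hold; in canonical form it is val >= -8 && 3*val > 4.
Before assert !(2*d - 6 == 7): (!(2*d == 13)) && val >= -8 && 3*val > 4
Before c := c - 9: (!(2*d == 13)) && val >= -8 && 3*val > 4
Then branch requires (!(2*d == 13)) && val >= -8 && 3*val > 4; else branch requires (!(2*d == 13)) && 2*m + val >= -15 && 6*m + 3*val > -17.
Before the if: ((2*c > 3*val - 5 ==> d >= c - 7) ==> ((!(2*d == 13)) && val >= -8 && 3*val > 4)) && ((!(2*c > 3*val - 5 ==> d >= c - 7)) ==> ((!(2*d == 13)) && 2*m + val >= -15 && 6*m + 3*val > -17))
Answer: WP = ((2*c > 3*val - 5 ==> d >= c - 7) ==> ((!(2*d == 13)) && val >= -8 && 3*val > 4)) && ((!(2*c > 3*val - 5 ==> d >= c - 7)) ==> ((!(2*d == 13)) && 2*m + val >= -15 && 6*m + 3*val > -17))


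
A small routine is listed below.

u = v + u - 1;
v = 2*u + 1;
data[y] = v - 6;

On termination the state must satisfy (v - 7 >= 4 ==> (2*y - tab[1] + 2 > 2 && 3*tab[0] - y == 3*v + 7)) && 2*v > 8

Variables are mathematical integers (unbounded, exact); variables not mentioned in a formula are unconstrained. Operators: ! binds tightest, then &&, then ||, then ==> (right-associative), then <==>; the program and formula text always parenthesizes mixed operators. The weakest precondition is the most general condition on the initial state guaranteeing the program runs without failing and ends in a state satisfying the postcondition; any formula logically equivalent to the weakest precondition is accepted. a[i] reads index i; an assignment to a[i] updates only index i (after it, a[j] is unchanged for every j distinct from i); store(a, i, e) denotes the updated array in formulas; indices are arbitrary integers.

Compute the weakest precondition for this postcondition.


Working backward. After the program, the postcondition (v - 7 >= 4 ==> (2*y - tab[1] + 2 > 2 && 3*tab[0] - y == 3*v + 7)) && 2*v > 8 must hold; in canonical form it is (v >= 11 ==> (2*y > tab[1] && 3*tab[0] == 3*v + y + 7)) && 2*v > 8.
Before data[y] := v - 6: (v >= 11 ==> (2*y > tab[1] && 3*tab[0] == 3*v + y + 7)) && 2*v > 8
Before v := 2*u + 1: (2*u >= 10 ==> (2*y > tab[1] && 3*tab[0] == 6*u + y + 10)) && 4*u > 6
Before u := v + u - 1: (2*u + 2*v >= 12 ==> (2*y > tab[1] && 3*tab[0] == 6*u + 6*v + y + 4)) && 4*u + 4*v > 10
Answer: WP = (2*u + 2*v >= 12 ==> (2*y > tab[1] && 3*tab[0] == 6*u + 6*v + y + 4)) && 4*u + 4*v > 10


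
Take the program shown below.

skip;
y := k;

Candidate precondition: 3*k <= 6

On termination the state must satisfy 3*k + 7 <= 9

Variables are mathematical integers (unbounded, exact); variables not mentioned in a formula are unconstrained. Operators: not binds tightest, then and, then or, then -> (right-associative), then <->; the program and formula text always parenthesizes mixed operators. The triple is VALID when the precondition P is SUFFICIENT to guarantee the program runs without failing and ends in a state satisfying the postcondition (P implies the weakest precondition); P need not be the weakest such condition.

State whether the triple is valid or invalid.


Working backward. After the program, the postcondition 3*k + 7 <= 9 must hold; in canonical form it is 3*k <= 2.
Before y := k: 3*k <= 2
Before skip: 3*k <= 2
The weakest precondition is 3*k <= 2.
Check whether 3*k <= 6 implies it.
Countermodel: at the initial state k = 1, the precondition holds but the weakest precondition fails.
Answer: invalid


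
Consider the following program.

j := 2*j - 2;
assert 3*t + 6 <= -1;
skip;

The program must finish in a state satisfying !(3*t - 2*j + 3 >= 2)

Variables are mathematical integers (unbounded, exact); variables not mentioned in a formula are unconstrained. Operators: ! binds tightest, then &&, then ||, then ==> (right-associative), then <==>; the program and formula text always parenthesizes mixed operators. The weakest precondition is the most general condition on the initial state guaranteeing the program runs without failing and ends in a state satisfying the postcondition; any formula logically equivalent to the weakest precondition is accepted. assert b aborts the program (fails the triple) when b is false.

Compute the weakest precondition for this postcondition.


Working backward. After the program, the postcondition !(3*t - 2*j + 3 >= 2) must hold; in canonical form it is !(3*t >= 2*j - 1).
Before skip: !(3*t >= 2*j - 1)
Before assert 3*t + 6 <= -1: 3*t <= -7 && (!(3*t >= 2*j - 1))
Before j := 2*j - 2: 3*t <= -7 && (!(3*t >= 4*j - 5))
Answer: WP = 3*t <= -7 && (!(3*t >= 4*j - 5))


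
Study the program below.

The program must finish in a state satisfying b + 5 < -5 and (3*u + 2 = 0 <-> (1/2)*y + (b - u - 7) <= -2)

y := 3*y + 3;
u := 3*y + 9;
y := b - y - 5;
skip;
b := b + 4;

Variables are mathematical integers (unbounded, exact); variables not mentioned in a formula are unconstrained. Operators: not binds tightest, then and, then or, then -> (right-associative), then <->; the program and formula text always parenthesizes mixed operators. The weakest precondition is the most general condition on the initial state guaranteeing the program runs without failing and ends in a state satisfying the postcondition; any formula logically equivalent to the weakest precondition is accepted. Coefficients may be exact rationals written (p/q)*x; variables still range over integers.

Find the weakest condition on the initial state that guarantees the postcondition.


Working backward. After the program, the postcondition b + 5 < -5 and (3*u + 2 = 0 <-> (1/2)*y + (b - u - 7) <= -2) must hold; in canonical form it is b < -10 and (3*u = -2 <-> b + (1/2)*y <= u + 5).
Before b := b + 4: b < -14 and (3*u = -2 <-> b + (1/2)*y <= u + 1)
Before skip: b < -14 and (3*u = -2 <-> b + (1/2)*y <= u + 1)
Before y := b - y - 5: b < -14 and (3*u = -2 <-> (3/2)*b <= u + (1/2)*y + 7/2)
Before u := 3*y + 9: b < -14 and (9*y = -29 <-> (3/2)*b <= (7/2)*y + 25/2)
Before y := 3*y + 3: b < -14 and (27*y = -56 <-> (3/2)*b <= (21/2)*y + 23)
Answer: WP = b < -14 and (27*y = -56 <-> (3/2)*b <= (21/2)*y + 23)


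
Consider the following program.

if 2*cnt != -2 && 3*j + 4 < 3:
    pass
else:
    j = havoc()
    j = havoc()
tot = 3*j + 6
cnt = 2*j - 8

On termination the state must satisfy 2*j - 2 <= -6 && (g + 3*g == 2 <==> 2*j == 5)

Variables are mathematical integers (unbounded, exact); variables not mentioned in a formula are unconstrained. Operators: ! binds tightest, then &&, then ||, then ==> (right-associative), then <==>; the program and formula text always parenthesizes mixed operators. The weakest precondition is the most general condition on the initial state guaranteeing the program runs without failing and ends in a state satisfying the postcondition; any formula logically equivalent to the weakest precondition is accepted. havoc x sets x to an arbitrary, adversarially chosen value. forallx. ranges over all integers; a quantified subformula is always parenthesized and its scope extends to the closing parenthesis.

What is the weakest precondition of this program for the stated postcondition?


Working backward. After the program, the postcondition 2*j - 2 <= -6 && (g + 3*g == 2 <==> 2*j == 5) must hold; in canonical form it is 2*j <= -4 && (4*g == 2 <==> 2*j == 5).
Before cnt := 2*j - 8: 2*j <= -4 && (4*g == 2 <==> 2*j == 5)
Before tot := 3*j + 6: 2*j <= -4 && (4*g == 2 <==> 2*j == 5)
Then branch requires 2*j <= -4 && (4*g == 2 <==> 2*j == 5); else branch requires forall j_1. (2*j_1 <= -4 && (4*g == 2 <==> 2*j_1 == 5)).
Before the if: ((2*cnt != -2 && 3*j < -1) ==> (2*j <= -4 && (4*g == 2 <==> 2*j == 5))) && ((!(2*cnt != -2 && 3*j < -1)) ==> (forall j_1. (2*j_1 <= -4 && (4*g == 2 <==> 2*j_1 == 5))))
Answer: WP = ((2*cnt != -2 && 3*j < -1) ==> (2*j <= -4 && (4*g == 2 <==> 2*j == 5))) && ((!(2*cnt != -2 && 3*j < -1)) ==> (forall j_1. (2*j_1 <= -4 && (4*g == 2 <==> 2*j_1 == 5))))


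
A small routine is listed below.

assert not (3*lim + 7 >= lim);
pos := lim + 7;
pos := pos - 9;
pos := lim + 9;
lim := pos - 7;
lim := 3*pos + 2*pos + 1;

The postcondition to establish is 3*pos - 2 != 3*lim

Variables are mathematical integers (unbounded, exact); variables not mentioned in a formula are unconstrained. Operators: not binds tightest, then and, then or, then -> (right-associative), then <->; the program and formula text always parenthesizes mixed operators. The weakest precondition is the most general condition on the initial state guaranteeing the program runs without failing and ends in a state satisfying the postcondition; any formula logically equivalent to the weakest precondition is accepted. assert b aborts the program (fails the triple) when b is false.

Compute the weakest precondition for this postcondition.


Working backward. After the program, the postcondition 3*pos - 2 != 3*lim must hold; in canonical form it is 3*pos != 3*lim + 2.
Before lim := 3*pos + 2*pos + 1: 12*pos != -5
Before lim := pos - 7: 12*pos != -5
Before pos := lim + 9: 12*lim != -113
Before pos := pos - 9: 12*lim != -113
Before pos := lim + 7: 12*lim != -113
Before assert not (3*lim + 7 >= lim): (not (2*lim >= -7)) and 12*lim != -113
Answer: WP = (not (2*lim >= -7)) and 12*lim != -113


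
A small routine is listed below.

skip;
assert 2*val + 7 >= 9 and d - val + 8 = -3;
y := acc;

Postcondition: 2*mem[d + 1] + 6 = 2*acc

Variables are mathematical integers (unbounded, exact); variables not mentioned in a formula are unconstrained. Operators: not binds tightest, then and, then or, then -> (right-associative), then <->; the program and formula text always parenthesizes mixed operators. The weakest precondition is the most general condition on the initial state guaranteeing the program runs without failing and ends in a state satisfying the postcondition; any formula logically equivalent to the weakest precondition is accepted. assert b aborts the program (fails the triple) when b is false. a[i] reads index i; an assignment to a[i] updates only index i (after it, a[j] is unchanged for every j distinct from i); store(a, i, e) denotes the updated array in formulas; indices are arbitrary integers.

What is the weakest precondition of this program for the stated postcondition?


Working backward. After the program, the postcondition 2*mem[d + 1] + 6 = 2*acc must hold; in canonical form it is 2*mem[d + 1] = 2*acc - 6.
Before y := acc: 2*mem[d + 1] = 2*acc - 6
Before assert 2*val + 7 >= 9 and d - val + 8 = -3: 2*val >= 2 and d = val - 11 and 2*mem[d + 1] = 2*acc - 6
Before skip: 2*val >= 2 and d = val - 11 and 2*mem[d + 1] = 2*acc - 6
Answer: WP = 2*val >= 2 and d = val - 11 and 2*mem[d + 1] = 2*acc - 6


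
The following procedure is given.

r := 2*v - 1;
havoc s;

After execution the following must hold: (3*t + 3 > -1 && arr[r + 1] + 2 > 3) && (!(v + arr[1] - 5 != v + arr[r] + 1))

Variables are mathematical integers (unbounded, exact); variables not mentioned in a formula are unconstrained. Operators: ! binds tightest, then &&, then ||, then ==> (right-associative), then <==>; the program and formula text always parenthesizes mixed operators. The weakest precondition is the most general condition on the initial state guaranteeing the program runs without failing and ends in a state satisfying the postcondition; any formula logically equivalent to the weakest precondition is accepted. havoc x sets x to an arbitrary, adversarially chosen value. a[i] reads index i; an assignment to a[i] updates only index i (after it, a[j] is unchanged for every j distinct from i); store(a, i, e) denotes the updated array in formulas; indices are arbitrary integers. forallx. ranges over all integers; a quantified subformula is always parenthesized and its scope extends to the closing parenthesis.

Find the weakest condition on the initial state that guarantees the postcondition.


Working backward. After the program, the postcondition (3*t + 3 > -1 && arr[r + 1] + 2 > 3) && (!(v + arr[1] - 5 != v + arr[r] + 1)) must hold; in canonical form it is 3*t > -4 && arr[r + 1] > 1 && (!(arr[1] != arr[r] + 6)).
Before havoc s: 3*t > -4 && arr[r + 1] > 1 && (!(arr[1] != arr[r] + 6))
Before r := 2*v - 1: 3*t > -4 && arr[2*v] > 1 && (!(arr[1] != arr[2*v - 1] + 6))
Answer: WP = 3*t > -4 && arr[2*v] > 1 && (!(arr[1] != arr[2*v - 1] + 6))


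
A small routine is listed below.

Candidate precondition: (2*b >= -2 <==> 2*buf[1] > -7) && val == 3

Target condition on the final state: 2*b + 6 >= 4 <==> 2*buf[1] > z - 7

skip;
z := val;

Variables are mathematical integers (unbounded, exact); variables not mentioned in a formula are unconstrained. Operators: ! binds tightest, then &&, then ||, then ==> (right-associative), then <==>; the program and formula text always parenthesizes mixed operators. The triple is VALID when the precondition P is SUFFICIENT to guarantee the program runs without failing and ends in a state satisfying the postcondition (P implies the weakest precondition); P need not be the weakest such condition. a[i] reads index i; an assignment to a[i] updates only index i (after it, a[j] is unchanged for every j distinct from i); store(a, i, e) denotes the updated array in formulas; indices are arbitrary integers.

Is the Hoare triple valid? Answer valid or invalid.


Working backward. After the program, the postcondition 2*b + 6 >= 4 <==> 2*buf[1] > z - 7 must hold; in canonical form it is 2*b >= -2 <==> 2*buf[1] > z - 7.
Before z := val: 2*b >= -2 <==> 2*buf[1] > val - 7
Before skip: 2*b >= -2 <==> 2*buf[1] > val - 7
The weakest precondition is 2*b >= -2 <==> 2*buf[1] > val - 7.
Check whether (2*b >= -2 <==> 2*buf[1] > -7) && val == 3 implies it.
Countermodel: at the initial state b = -1, buf = {[1] = -2, elsewhere -2}, val = 3, the precondition holds but the weakest precondition fails.
Answer: invalid


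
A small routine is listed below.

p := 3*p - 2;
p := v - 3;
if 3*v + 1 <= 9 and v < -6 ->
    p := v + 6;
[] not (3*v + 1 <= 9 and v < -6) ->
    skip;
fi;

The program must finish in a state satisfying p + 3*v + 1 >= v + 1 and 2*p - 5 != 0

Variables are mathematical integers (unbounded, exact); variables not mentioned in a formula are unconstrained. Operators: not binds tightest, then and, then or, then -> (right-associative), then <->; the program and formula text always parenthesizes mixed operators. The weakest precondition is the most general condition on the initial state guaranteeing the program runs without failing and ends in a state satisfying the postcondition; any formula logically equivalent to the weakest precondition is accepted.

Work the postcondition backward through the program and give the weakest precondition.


Working backward. After the program, the postcondition p + 3*v + 1 >= v + 1 and 2*p - 5 != 0 must hold; in canonical form it is p + 2*v >= 0 and 2*p != 5.
Then branch requires 3*v >= -6 and 2*v != -7; else branch requires p + 2*v >= 0 and 2*p != 5.
Before the if: ((3*v <= 8 and v < -6) -> (3*v >= -6 and 2*v != -7)) and ((not (3*v <= 8 and v < -6)) -> (p + 2*v >= 0 and 2*p != 5))
Before p := v - 3: ((3*v <= 8 and v < -6) -> (3*v >= -6 and 2*v != -7)) and ((not (3*v <= 8 and v < -6)) -> (3*v >= 3 and 2*v != 11))
Before p := 3*p - 2: ((3*v <= 8 and v < -6) -> (3*v >= -6 and 2*v != -7)) and ((not (3*v <= 8 and v < -6)) -> (3*v >= 3 and 2*v != 11))
Answer: WP = ((3*v <= 8 and v < -6) -> (3*v >= -6 and 2*v != -7)) and ((not (3*v <= 8 and v < -6)) -> (3*v >= 3 and 2*v != 11))


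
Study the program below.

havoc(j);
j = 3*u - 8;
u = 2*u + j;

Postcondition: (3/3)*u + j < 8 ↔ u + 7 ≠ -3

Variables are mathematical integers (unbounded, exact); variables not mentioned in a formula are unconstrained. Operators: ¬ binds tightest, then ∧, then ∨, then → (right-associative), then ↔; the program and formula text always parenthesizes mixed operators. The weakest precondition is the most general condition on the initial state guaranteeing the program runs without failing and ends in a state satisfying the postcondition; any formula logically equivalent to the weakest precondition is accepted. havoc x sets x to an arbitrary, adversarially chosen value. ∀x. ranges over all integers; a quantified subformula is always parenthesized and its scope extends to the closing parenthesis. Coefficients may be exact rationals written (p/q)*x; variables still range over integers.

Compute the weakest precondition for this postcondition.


Working backward. After the program, the postcondition (3/3)*u + j < 8 ↔ u + 7 ≠ -3 must hold; in canonical form it is j + u < 8 ↔ u ≠ -10.
Before u := 2*u + j: 2*j + 2*u < 8 ↔ j + 2*u ≠ -10
Before j := 3*u - 8: 8*u < 24 ↔ 5*u ≠ -2
Before havoc j: 8*u < 24 ↔ 5*u ≠ -2
Answer: WP = 8*u < 24 ↔ 5*u ≠ -2


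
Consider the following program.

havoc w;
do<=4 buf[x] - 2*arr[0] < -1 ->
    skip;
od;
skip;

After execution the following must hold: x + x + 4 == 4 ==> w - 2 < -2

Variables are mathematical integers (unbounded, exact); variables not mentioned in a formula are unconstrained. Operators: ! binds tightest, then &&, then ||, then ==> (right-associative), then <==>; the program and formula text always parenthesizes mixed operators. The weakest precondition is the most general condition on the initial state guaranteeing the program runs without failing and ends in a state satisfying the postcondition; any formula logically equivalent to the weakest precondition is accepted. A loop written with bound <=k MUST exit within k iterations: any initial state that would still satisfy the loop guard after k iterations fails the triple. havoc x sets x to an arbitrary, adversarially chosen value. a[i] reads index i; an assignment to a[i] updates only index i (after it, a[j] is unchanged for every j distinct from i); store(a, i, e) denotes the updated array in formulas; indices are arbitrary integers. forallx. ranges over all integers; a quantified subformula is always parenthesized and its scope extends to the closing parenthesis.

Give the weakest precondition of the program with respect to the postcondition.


Working backward. After the program, the postcondition x + x + 4 == 4 ==> w - 2 < -2 must hold; in canonical form it is 2*x == 0 ==> w < 0.
Before skip: 2*x == 0 ==> w < 0
Before the loop (bound <=4), unroll the exhaustion recursion (WP_0 = exit-now case; WP_j = one more guarded iteration, up to j = 4):
  WP_0: (!(buf[x] < 2*arr[0] - 1)) && (2*x == 0 ==> w < 0)
  WP_1: (buf[x] < 2*arr[0] - 1 ==> ((!(buf[x] < 2*arr[0] - 1)) && (2*x == 0 ==> w < 0))) && ((!(buf[x] < 2*arr[0] - 1)) ==> (2*x == 0 ==> w < 0))
  WP_2: (buf[x] < 2*arr[0] - 1 ==> ((buf[x] < 2*arr[0] - 1 ==> ((!(buf[x] < 2*arr[0] - 1)) && (2*x == 0 ==> w < 0))) && ((!(buf[x] < 2*arr[0] - 1)) ==> (2*x == 0 ==> w < 0)))) && ((!(buf[x] < 2*arr[0] - 1)) ==> (2*x == 0 ==> w < 0))
  WP_3: (buf[x] < 2*arr[0] - 1 ==> ((buf[x] < 2*arr[0] - 1 ==> ((buf[x] < 2*arr[0] - 1 ==> ((!(buf[x] < 2*arr[0] - 1)) && (2*x == 0 ==> w < 0))) && ((!(buf[x] < 2*arr[0] - 1)) ==> (2*x == 0 ==> w < 0)))) && ((!(buf[x] < 2*arr[0] - 1)) ==> (2*x == 0 ==> w < 0)))) && ((!(buf[x] < 2*arr[0] - 1)) ==> (2*x == 0 ==> w < 0))
  WP_4: (buf[x] < 2*arr[0] - 1 ==> ((buf[x] < 2*arr[0] - 1 ==> ((buf[x] < 2*arr[0] - 1 ==> ((buf[x] < 2*arr[0] - 1 ==> ((!(buf[x] < 2*arr[0] - 1)) && (2*x == 0 ==> w < 0))) && ((!(buf[x] < 2*arr[0] - 1)) ==> (2*x == 0 ==> w < 0)))) && ((!(buf[x] < 2*arr[0] - 1)) ==> (2*x == 0 ==> w < 0)))) && ((!(buf[x] < 2*arr[0] - 1)) ==> (2*x == 0 ==> w < 0)))) && ((!(buf[x] < 2*arr[0] - 1)) ==> (2*x == 0 ==> w < 0))
So before the loop: (buf[x] < 2*arr[0] - 1 ==> ((buf[x] < 2*arr[0] - 1 ==> ((buf[x] < 2*arr[0] - 1 ==> ((buf[x] < 2*arr[0] - 1 ==> ((!(buf[x] < 2*arr[0] - 1)) && (2*x == 0 ==> w < 0))) && ((!(buf[x] < 2*arr[0] - 1)) ==> (2*x == 0 ==> w < 0)))) && ((!(buf[x] < 2*arr[0] - 1)) ==> (2*x == 0 ==> w < 0)))) && ((!(buf[x] < 2*arr[0] - 1)) ==> (2*x == 0 ==> w < 0)))) && ((!(buf[x] < 2*arr[0] - 1)) ==> (2*x == 0 ==> w < 0))
Before havoc w: forall w_1. ((buf[x] < 2*arr[0] - 1 ==> ((buf[x] < 2*arr[0] - 1 ==> ((buf[x] < 2*arr[0] - 1 ==> ((buf[x] < 2*arr[0] - 1 ==> ((!(buf[x] < 2*arr[0] - 1)) && (2*x == 0 ==> w_1 < 0))) && ((!(buf[x] < 2*arr[0] - 1)) ==> (2*x == 0 ==> w_1 < 0)))) && ((!(buf[x] < 2*arr[0] - 1)) ==> (2*x == 0 ==> w_1 < 0)))) && ((!(buf[x] < 2*arr[0] - 1)) ==> (2*x == 0 ==> w_1 < 0)))) && ((!(buf[x] < 2*arr[0] - 1)) ==> (2*x == 0 ==> w_1 < 0)))
Answer: WP = forall w_1. ((buf[x] < 2*arr[0] - 1 ==> ((buf[x] < 2*arr[0] - 1 ==> ((buf[x] < 2*arr[0] - 1 ==> ((buf[x] < 2*arr[0] - 1 ==> ((!(buf[x] < 2*arr[0] - 1)) && (2*x == 0 ==> w_1 < 0))) && ((!(buf[x] < 2*arr[0] - 1)) ==> (2*x == 0 ==> w_1 < 0)))) && ((!(buf[x] < 2*arr[0] - 1)) ==> (2*x == 0 ==> w_1 < 0)))) && ((!(buf[x] < 2*arr[0] - 1)) ==> (2*x == 0 ==> w_1 < 0)))) && ((!(buf[x] < 2*arr[0] - 1)) ==> (2*x == 0 ==> w_1 < 0)))


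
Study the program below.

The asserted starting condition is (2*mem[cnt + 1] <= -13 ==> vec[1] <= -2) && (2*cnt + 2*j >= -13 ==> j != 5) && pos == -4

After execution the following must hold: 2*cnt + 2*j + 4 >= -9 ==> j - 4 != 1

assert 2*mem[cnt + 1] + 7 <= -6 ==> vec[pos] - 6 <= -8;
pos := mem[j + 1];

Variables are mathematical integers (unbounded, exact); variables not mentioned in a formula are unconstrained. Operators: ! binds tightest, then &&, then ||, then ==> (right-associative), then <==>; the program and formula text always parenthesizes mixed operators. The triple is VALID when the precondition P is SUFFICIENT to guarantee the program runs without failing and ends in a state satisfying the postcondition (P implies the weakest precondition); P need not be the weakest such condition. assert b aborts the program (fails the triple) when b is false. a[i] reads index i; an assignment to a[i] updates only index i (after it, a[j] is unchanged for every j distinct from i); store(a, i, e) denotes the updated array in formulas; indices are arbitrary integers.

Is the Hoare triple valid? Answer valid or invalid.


Working backward. After the program, the postcondition 2*cnt + 2*j + 4 >= -9 ==> j - 4 != 1 must hold; in canonical form it is 2*cnt + 2*j >= -13 ==> j != 5.
Before pos := mem[j + 1]: 2*cnt + 2*j >= -13 ==> j != 5
Before assert 2*mem[cnt + 1] + 7 <= -6 ==> vec[pos] - 6 <= -8: (2*mem[cnt + 1] <= -13 ==> vec[pos] <= -2) && (2*cnt + 2*j >= -13 ==> j != 5)
The weakest precondition is (2*mem[cnt + 1] <= -13 ==> vec[pos] <= -2) && (2*cnt + 2*j >= -13 ==> j != 5).
Check whether (2*mem[cnt + 1] <= -13 ==> vec[1] <= -2) && (2*cnt + 2*j >= -13 ==> j != 5) && pos == -4 implies it.
Countermodel: at the initial state cnt = -12, j = 5, mem = {[-11] = -7, [-4] = -7, [1] = -7, elsewhere -7}, pos = -4, vec = {[-11] = -2, [-4] = 0, [1] = -2, elsewhere -2}, the precondition holds but the weakest precondition fails.
Answer: invalid


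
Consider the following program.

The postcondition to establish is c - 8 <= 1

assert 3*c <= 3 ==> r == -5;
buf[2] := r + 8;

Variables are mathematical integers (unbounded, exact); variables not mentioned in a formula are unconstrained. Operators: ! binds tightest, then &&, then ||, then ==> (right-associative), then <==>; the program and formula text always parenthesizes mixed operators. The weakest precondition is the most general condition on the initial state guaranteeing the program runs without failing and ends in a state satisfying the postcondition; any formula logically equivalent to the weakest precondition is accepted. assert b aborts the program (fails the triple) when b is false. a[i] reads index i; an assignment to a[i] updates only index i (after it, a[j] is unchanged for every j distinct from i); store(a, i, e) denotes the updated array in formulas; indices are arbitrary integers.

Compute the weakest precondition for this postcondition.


Working backward. After the program, the postcondition c - 8 <= 1 must hold; in canonical form it is c <= 9.
Before buf[2] := r + 8: c <= 9
Before assert 3*c <= 3 ==> r == -5: (3*c <= 3 ==> r == -5) && c <= 9
Answer: WP = (3*c <= 3 ==> r == -5) && c <= 9


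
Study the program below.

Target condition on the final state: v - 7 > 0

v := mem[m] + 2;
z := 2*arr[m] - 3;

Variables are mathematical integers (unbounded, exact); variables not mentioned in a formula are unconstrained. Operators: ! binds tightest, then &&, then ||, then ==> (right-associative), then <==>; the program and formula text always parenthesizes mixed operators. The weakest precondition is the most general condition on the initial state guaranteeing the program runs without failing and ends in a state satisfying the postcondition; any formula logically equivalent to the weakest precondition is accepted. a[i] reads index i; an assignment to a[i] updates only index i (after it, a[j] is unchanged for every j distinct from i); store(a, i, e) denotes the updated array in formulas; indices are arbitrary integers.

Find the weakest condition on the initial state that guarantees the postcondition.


Working backward. After the program, the postcondition v - 7 > 0 must hold; in canonical form it is v > 7.
Before z := 2*arr[m] - 3: v > 7
Before v := mem[m] + 2: mem[m] > 5
Answer: WP = mem[m] > 5


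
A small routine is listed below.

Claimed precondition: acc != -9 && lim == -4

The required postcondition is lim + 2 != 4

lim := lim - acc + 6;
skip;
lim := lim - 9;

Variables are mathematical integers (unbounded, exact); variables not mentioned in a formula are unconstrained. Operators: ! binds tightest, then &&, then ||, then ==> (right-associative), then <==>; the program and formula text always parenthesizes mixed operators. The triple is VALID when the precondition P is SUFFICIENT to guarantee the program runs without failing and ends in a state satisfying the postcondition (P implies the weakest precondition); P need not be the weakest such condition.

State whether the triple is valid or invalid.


Working backward. After the program, the postcondition lim + 2 != 4 must hold; in canonical form it is lim != 2.
Before lim := lim - 9: lim != 11
Before skip: lim != 11
Before lim := lim - acc + 6: lim != acc + 5
The weakest precondition is lim != acc + 5.
Check whether acc != -9 && lim == -4 implies it.
Every state satisfying the precondition satisfies the weakest precondition: the implication holds.
Answer: valid


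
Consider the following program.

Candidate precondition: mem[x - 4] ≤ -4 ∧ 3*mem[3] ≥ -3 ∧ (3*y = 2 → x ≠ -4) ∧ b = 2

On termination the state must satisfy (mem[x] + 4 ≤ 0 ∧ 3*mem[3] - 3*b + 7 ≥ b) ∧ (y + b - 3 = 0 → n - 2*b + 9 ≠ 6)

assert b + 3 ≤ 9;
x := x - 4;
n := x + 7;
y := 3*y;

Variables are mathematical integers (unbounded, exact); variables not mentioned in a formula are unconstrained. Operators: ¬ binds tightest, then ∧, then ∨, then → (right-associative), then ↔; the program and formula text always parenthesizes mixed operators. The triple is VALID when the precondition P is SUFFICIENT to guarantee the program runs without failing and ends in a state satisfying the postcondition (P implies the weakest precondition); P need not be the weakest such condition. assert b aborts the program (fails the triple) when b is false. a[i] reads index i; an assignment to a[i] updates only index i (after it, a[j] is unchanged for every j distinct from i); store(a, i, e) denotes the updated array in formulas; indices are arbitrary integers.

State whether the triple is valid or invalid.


Working backward. After the program, the postcondition (mem[x] + 4 ≤ 0 ∧ 3*mem[3] - 3*b + 7 ≥ b) ∧ (y + b - 3 = 0 → n - 2*b + 9 ≠ 6) must hold; in canonical form it is mem[x] ≤ -4 ∧ 3*mem[3] ≥ 4*b - 7 ∧ (b + y = 3 → n ≠ 2*b - 3).
Before y := 3*y: mem[x] ≤ -4 ∧ 3*mem[3] ≥ 4*b - 7 ∧ (b + 3*y = 3 → n ≠ 2*b - 3)
Before n := x + 7: mem[x] ≤ -4 ∧ 3*mem[3] ≥ 4*b - 7 ∧ (b + 3*y = 3 → x ≠ 2*b - 10)
Before x := x - 4: mem[x - 4] ≤ -4 ∧ 3*mem[3] ≥ 4*b - 7 ∧ (b + 3*y = 3 → x ≠ 2*b - 6)
Before assert b + 3 ≤ 9: b ≤ 6 ∧ mem[x - 4] ≤ -4 ∧ 3*mem[3] ≥ 4*b - 7 ∧ (b + 3*y = 3 → x ≠ 2*b - 6)
The weakest precondition is b ≤ 6 ∧ mem[x - 4] ≤ -4 ∧ 3*mem[3] ≥ 4*b - 7 ∧ (b + 3*y = 3 → x ≠ 2*b - 6).
Check whether mem[x - 4] ≤ -4 ∧ 3*mem[3] ≥ -3 ∧ (3*y = 2 → x ≠ -4) ∧ b = 2 implies it.
Countermodel: at the initial state b = 2, mem = {[2] = -4, [3] = 0, elsewhere -4}, x = 6, y = 0, the precondition holds but the weakest precondition fails.
Answer: invalid


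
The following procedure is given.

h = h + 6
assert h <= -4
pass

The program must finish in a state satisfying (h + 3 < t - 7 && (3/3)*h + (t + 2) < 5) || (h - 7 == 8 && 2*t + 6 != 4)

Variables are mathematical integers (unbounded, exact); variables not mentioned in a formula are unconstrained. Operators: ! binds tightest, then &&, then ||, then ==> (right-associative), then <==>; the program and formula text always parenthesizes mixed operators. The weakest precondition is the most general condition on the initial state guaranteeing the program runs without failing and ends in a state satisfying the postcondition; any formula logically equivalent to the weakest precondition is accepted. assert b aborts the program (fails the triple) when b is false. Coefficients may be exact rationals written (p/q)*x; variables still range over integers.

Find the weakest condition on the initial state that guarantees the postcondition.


Working backward. After the program, the postcondition (h + 3 < t - 7 && (3/3)*h + (t + 2) < 5) || (h - 7 == 8 && 2*t + 6 != 4) must hold; in canonical form it is (h < t - 10 && h + t < 3) || (h == 15 && 2*t != -2).
Before skip: (h < t - 10 && h + t < 3) || (h == 15 && 2*t != -2)
Before assert h <= -4: h <= -4 && ((h < t - 10 && h + t < 3) || (h == 15 && 2*t != -2))
Before h := h + 6: h <= -10 && ((h < t - 16 && h + t < -3) || (h == 9 && 2*t != -2))
Answer: WP = h <= -10 && ((h < t - 16 && h + t < -3) || (h == 9 && 2*t != -2))


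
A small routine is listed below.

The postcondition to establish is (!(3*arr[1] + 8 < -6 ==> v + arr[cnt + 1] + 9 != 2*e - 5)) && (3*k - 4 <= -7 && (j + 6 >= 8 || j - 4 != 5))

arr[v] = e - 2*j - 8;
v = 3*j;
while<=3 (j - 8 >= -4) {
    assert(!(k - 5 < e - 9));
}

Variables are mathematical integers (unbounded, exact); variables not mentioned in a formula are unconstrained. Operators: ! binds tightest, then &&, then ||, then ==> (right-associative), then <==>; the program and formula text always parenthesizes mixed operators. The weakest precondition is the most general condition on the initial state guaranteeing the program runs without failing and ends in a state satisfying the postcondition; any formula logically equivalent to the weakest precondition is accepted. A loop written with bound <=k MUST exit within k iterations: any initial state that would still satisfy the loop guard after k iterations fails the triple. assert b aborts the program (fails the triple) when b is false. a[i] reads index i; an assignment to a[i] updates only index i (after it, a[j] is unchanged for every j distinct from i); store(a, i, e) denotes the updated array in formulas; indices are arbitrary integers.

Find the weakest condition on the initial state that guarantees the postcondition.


Working backward. After the program, the postcondition (!(3*arr[1] + 8 < -6 ==> v + arr[cnt + 1] + 9 != 2*e - 5)) && (3*k - 4 <= -7 && (j + 6 >= 8 || j - 4 != 5)) must hold; in canonical form it is (!(3*arr[1] < -14 ==> arr[cnt + 1] + v != 2*e - 14)) && 3*k <= -3 && (j >= 2 || j != 9).
Before the loop (bound <=3), unroll the exhaustion recursion (WP_0 = exit-now case; WP_j = one more guarded iteration, up to j = 3):
  WP_0: (!(j >= 4)) && (!(3*arr[1] < -14 ==> arr[cnt + 1] + v != 2*e - 14)) && 3*k <= -3 && (j >= 2 || j != 9)
  WP_1: (j >= 4 ==> ((!(k < e - 4)) && (!(j >= 4)) && (!(3*arr[1] < -14 ==> arr[cnt + 1] + v != 2*e - 14)) && 3*k <= -3 && (j >= 2 || j != 9))) && ((!(j >= 4)) ==> ((!(3*arr[1] < -14 ==> arr[cnt + 1] + v != 2*e - 14)) && 3*k <= -3 && (j >= 2 || j != 9)))
  WP_2: (j >= 4 ==> ((!(k < e - 4)) && (j >= 4 ==> ((!(k < e - 4)) && (!(j >= 4)) && (!(3*arr[1] < -14 ==> arr[cnt + 1] + v != 2*e - 14)) && 3*k <= -3 && (j >= 2 || j != 9))) && ((!(j >= 4)) ==> ((!(3*arr[1] < -14 ==> arr[cnt + 1] + v != 2*e - 14)) && 3*k <= -3 && (j >= 2 || j != 9))))) && ((!(j >= 4)) ==> ((!(3*arr[1] < -14 ==> arr[cnt + 1] + v != 2*e - 14)) && 3*k <= -3 && (j >= 2 || j != 9)))
  WP_3: (j >= 4 ==> ((!(k < e - 4)) && (j >= 4 ==> ((!(k < e - 4)) && (j >= 4 ==> ((!(k < e - 4)) && (!(j >= 4)) && (!(3*arr[1] < -14 ==> arr[cnt + 1] + v != 2*e - 14)) && 3*k <= -3 && (j >= 2 || j != 9))) && ((!(j >= 4)) ==> ((!(3*arr[1] < -14 ==> arr[cnt + 1] + v != 2*e - 14)) && 3*k <= -3 && (j >= 2 || j != 9))))) && ((!(j >= 4)) ==> ((!(3*arr[1] < -14 ==> arr[cnt + 1] + v != 2*e - 14)) && 3*k <= -3 && (j >= 2 || j != 9))))) && ((!(j >= 4)) ==> ((!(3*arr[1] < -14 ==> arr[cnt + 1] + v != 2*e - 14)) && 3*k <= -3 && (j >= 2 || j != 9)))
So before the loop: (j >= 4 ==> ((!(k < e - 4)) && (j >= 4 ==> ((!(k < e - 4)) && (j >= 4 ==> ((!(k < e - 4)) && (!(j >= 4)) && (!(3*arr[1] < -14 ==> arr[cnt + 1] + v != 2*e - 14)) && 3*k <= -3 && (j >= 2 || j != 9))) && ((!(j >= 4)) ==> ((!(3*arr[1] < -14 ==> arr[cnt + 1] + v != 2*e - 14)) && 3*k <= -3 && (j >= 2 || j != 9))))) && ((!(j >= 4)) ==> ((!(3*arr[1] < -14 ==> arr[cnt + 1] + v != 2*e - 14)) && 3*k <= -3 && (j >= 2 || j != 9))))) && ((!(j >= 4)) ==> ((!(3*arr[1] < -14 ==> arr[cnt + 1] + v != 2*e - 14)) && 3*k <= -3 && (j >= 2 || j != 9)))
Before v := 3*j: (j >= 4 ==> ((!(k < e - 4)) && (j >= 4 ==> ((!(k < e - 4)) && (j >= 4 ==> ((!(k < e - 4)) && (!(j >= 4)) && (!(3*arr[1] < -14 ==> arr[cnt + 1] + 3*j != 2*e - 14)) && 3*k <= -3 && (j >= 2 || j != 9))) && ((!(j >= 4)) ==> ((!(3*arr[1] < -14 ==> arr[cnt + 1] + 3*j != 2*e - 14)) && 3*k <= -3 && (j >= 2 || j != 9))))) && ((!(j >= 4)) ==> ((!(3*arr[1] < -14 ==> arr[cnt + 1] + 3*j != 2*e - 14)) && 3*k <= -3 && (j >= 2 || j != 9))))) && ((!(j >= 4)) ==> ((!(3*arr[1] < -14 ==> arr[cnt + 1] + 3*j != 2*e - 14)) && 3*k <= -3 && (j >= 2 || j != 9)))
Before arr[v] := e - 2*j - 8: (j >= 4 ==> ((!(k < e - 4)) && (j >= 4 ==> ((!(k < e - 4)) && (j >= 4 ==> ((!(k < e - 4)) && (!(j >= 4)) && (!(3*store(arr, v, e - 2*j - 8)[1] < -14 ==> store(arr, v, e - 2*j - 8)[cnt + 1] + 3*j != 2*e - 14)) && 3*k <= -3 && (j >= 2 || j != 9))) && ((!(j >= 4)) ==> ((!(3*store(arr, v, e - 2*j - 8)[1] < -14 ==> store(arr, v, e - 2*j - 8)[cnt + 1] + 3*j != 2*e - 14)) && 3*k <= -3 && (j >= 2 || j != 9))))) && ((!(j >= 4)) ==> ((!(3*store(arr, v, e - 2*j - 8)[1] < -14 ==> store(arr, v, e - 2*j - 8)[cnt + 1] + 3*j != 2*e - 14)) && 3*k <= -3 && (j >= 2 || j != 9))))) && ((!(j >= 4)) ==> ((!(3*store(arr, v, e - 2*j - 8)[1] < -14 ==> store(arr, v, e - 2*j - 8)[cnt + 1] + 3*j != 2*e - 14)) && 3*k <= -3 && (j >= 2 || j != 9)))
Answer: WP = (j >= 4 ==> ((!(k < e - 4)) && (j >= 4 ==> ((!(k < e - 4)) && (j >= 4 ==> ((!(k < e - 4)) && (!(j >= 4)) && (!(3*store(arr, v, e - 2*j - 8)[1] < -14 ==> store(arr, v, e - 2*j - 8)[cnt + 1] + 3*j != 2*e - 14)) && 3*k <= -3 && (j >= 2 || j != 9))) && ((!(j >= 4)) ==> ((!(3*store(arr, v, e - 2*j - 8)[1] < -14 ==> store(arr, v, e - 2*j - 8)[cnt + 1] + 3*j != 2*e - 14)) && 3*k <= -3 && (j >= 2 || j != 9))))) && ((!(j >= 4)) ==> ((!(3*store(arr, v, e - 2*j - 8)[1] < -14 ==> store(arr, v, e - 2*j - 8)[cnt + 1] + 3*j != 2*e - 14)) && 3*k <= -3 && (j >= 2 || j != 9))))) && ((!(j >= 4)) ==> ((!(3*store(arr, v, e - 2*j - 8)[1] < -14 ==> store(arr, v, e - 2*j - 8)[cnt + 1] + 3*j != 2*e - 14)) && 3*k <= -3 && (j >= 2 || j != 9)))


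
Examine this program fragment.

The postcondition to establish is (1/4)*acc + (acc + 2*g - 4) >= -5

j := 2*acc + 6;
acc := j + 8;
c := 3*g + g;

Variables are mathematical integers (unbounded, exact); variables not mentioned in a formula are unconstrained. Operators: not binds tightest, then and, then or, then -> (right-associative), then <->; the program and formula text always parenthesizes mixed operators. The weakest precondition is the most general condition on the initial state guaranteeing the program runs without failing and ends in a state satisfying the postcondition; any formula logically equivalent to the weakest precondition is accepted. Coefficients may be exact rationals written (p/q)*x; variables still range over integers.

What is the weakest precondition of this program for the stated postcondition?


Working backward. After the program, the postcondition (1/4)*acc + (acc + 2*g - 4) >= -5 must hold; in canonical form it is (5/4)*acc + 2*g >= -1.
Before c := 3*g + g: (5/4)*acc + 2*g >= -1
Before acc := j + 8: 2*g + (5/4)*j >= -11
Before j := 2*acc + 6: (5/2)*acc + 2*g >= -37/2
Answer: WP = (5/2)*acc + 2*g >= -37/2


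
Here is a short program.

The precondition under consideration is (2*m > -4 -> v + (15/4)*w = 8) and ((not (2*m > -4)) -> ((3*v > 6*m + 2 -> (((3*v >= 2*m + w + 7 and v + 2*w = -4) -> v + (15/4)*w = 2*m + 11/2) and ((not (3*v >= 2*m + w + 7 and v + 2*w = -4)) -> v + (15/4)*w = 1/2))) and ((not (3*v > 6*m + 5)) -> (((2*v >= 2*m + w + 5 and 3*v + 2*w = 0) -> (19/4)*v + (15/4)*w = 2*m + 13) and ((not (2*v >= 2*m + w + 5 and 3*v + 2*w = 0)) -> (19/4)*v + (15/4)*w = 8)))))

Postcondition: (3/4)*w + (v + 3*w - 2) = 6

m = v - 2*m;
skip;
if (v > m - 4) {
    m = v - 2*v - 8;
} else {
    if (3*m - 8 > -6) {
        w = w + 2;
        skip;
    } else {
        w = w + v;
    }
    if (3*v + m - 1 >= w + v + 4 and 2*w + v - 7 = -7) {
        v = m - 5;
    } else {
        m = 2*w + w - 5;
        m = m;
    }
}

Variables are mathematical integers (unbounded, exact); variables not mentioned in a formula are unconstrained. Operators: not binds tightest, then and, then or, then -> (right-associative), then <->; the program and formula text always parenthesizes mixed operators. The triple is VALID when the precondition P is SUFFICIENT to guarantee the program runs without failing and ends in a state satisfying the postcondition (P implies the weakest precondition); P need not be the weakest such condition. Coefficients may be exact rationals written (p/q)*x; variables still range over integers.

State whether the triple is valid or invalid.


Working backward. After the program, the postcondition (3/4)*w + (v + 3*w - 2) = 6 must hold; in canonical form it is v + (15/4)*w = 8.
Then branch requires v + (15/4)*w = 8; else branch requires (3*m > 2 -> (((m + 2*v >= w + 7 and v + 2*w = -4) -> m + (15/4)*w = 11/2) and ((not (m + 2*v >= w + 7 and v + 2*w = -4)) -> v + (15/4)*w = 1/2))) and ((not (3*m > 2)) -> (((m + v >= w + 5 and 3*v + 2*w = 0) -> m + (15/4)*v + (15/4)*w = 13) and ((not (m + v >= w + 5 and 3*v + 2*w = 0)) -> (19/4)*v + (15/4)*w = 8))).
Before the if: (v > m - 4 -> v + (15/4)*w = 8) and ((not (v > m - 4)) -> ((3*m > 2 -> (((m + 2*v >= w + 7 and v + 2*w = -4) -> m + (15/4)*w = 11/2) and ((not (m + 2*v >= w + 7 and v + 2*w = -4)) -> v + (15/4)*w = 1/2))) and ((not (3*m > 2)) -> (((m + v >= w + 5 and 3*v + 2*w = 0) -> m + (15/4)*v + (15/4)*w = 13) and ((not (m + v >= w + 5 and 3*v + 2*w = 0)) -> (19/4)*v + (15/4)*w = 8)))))
Before skip: (v > m - 4 -> v + (15/4)*w = 8) and ((not (v > m - 4)) -> ((3*m > 2 -> (((m + 2*v >= w + 7 and v + 2*w = -4) -> m + (15/4)*w = 11/2) and ((not (m + 2*v >= w + 7 and v + 2*w = -4)) -> v + (15/4)*w = 1/2))) and ((not (3*m > 2)) -> (((m + v >= w + 5 and 3*v + 2*w = 0) -> m + (15/4)*v + (15/4)*w = 13) and ((not (m + v >= w + 5 and 3*v + 2*w = 0)) -> (19/4)*v + (15/4)*w = 8)))))
Before m := v - 2*m: (2*m > -4 -> v + (15/4)*w = 8) and ((not (2*m > -4)) -> ((3*v > 6*m + 2 -> (((3*v >= 2*m + w + 7 and v + 2*w = -4) -> v + (15/4)*w = 2*m + 11/2) and ((not (3*v >= 2*m + w + 7 and v + 2*w = -4)) -> v + (15/4)*w = 1/2))) and ((not (3*v > 6*m + 2)) -> (((2*v >= 2*m + w + 5 and 3*v + 2*w = 0) -> (19/4)*v + (15/4)*w = 2*m + 13) and ((not (2*v >= 2*m + w + 5 and 3*v + 2*w = 0)) -> (19/4)*v + (15/4)*w = 8)))))
The weakest precondition is (2*m > -4 -> v + (15/4)*w = 8) and ((not (2*m > -4)) -> ((3*v > 6*m + 2 -> (((3*v >= 2*m + w + 7 and v + 2*w = -4) -> v + (15/4)*w = 2*m + 11/2) and ((not (3*v >= 2*m + w + 7 and v + 2*w = -4)) -> v + (15/4)*w = 1/2))) and ((not (3*v > 6*m + 2)) -> (((2*v >= 2*m + w + 5 and 3*v + 2*w = 0) -> (19/4)*v + (15/4)*w = 2*m + 13) and ((not (2*v >= 2*m + w + 5 and 3*v + 2*w = 0)) -> (19/4)*v + (15/4)*w = 8))))).
Check whether (2*m > -4 -> v + (15/4)*w = 8) and ((not (2*m > -4)) -> ((3*v > 6*m + 2 -> (((3*v >= 2*m + w + 7 and v + 2*w = -4) -> v + (15/4)*w = 2*m + 11/2) and ((not (3*v >= 2*m + w + 7 and v + 2*w = -4)) -> v + (15/4)*w = 1/2))) and ((not (3*v > 6*m + 5)) -> (((2*v >= 2*m + w + 5 and 3*v + 2*w = 0) -> (19/4)*v + (15/4)*w = 2*m + 13) and ((not (2*v >= 2*m + w + 5 and 3*v + 2*w = 0)) -> (19/4)*v + (15/4)*w = 8))))) implies it.
Every state satisfying the precondition satisfies the weakest precondition: the implication holds.
Answer: valid
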